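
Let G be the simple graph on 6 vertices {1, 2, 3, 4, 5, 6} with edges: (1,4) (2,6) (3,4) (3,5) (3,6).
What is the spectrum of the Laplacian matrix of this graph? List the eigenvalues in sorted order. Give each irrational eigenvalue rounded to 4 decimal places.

[0, 0.3820, 0.6972, 2, 2.6180, 4.3028]

Reading degrees in the order [1, 2, 3, 4, 5, 6] gives [1, 1, 3, 2, 1, 2]; set D = diag(1, 1, 3, 2, 1, 2) and form L = D - A. The multiplicity of 0 as a Laplacian eigenvalue equals the number of connected components.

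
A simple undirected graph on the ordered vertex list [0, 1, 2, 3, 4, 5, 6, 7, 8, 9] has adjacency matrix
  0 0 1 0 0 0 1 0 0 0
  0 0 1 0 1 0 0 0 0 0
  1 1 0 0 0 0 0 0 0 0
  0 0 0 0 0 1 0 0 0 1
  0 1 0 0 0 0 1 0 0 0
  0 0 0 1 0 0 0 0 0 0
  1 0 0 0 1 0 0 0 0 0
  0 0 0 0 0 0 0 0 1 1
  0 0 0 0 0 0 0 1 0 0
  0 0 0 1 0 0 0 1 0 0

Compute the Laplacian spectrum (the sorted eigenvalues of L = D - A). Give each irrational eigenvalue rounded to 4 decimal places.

Reading degrees in the order [0, 1, 2, 3, 4, 5, 6, 7, 8, 9] gives [2, 2, 2, 2, 2, 1, 2, 2, 1, 2]; set D = diag(2, 2, 2, 2, 2, 1, 2, 2, 1, 2) and form L = D - A. Diagonalising L (or applying a numerical eigensolver to the 10x10 matrix) gives the spectrum above. The 2 zero eigenvalues correspond to the 2 connected components. There are 2 zeros in the spectrum, matching the 2 components.

[0, 0, 0.3820, 1.3820, 1.3820, 1.3820, 2.6180, 3.6180, 3.6180, 3.6180]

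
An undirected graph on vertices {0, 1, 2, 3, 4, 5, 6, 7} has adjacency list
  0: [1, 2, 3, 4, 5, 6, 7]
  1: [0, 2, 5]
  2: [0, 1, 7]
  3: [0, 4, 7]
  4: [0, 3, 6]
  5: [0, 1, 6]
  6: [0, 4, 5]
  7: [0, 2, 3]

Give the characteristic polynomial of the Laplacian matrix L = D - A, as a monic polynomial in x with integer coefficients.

Reading degrees in the order [0, 1, 2, 3, 4, 5, 6, 7] gives [7, 3, 3, 3, 3, 3, 3, 3]; set D = diag(7, 3, 3, 3, 3, 3, 3, 3) and form L = D - A. L has integer entries, so p(x) = det(xI - L) has integer coefficients. Expanding the determinant yields x^8 - 28x^7 + 322x^6 - 1974x^5 + 6965x^4 - 14126x^3 + 15225x^2 - 6728x. Since p(0) = det(-L) = 0, x divides p(x). By the matrix-tree theorem the graph has (1/8) * product of the nonzero eigenvalues = 841 spanning trees. The eigenvalues sum to 28, which equals trace(L) = 2|E|.

x^8 - 28x^7 + 322x^6 - 1974x^5 + 6965x^4 - 14126x^3 + 15225x^2 - 6728x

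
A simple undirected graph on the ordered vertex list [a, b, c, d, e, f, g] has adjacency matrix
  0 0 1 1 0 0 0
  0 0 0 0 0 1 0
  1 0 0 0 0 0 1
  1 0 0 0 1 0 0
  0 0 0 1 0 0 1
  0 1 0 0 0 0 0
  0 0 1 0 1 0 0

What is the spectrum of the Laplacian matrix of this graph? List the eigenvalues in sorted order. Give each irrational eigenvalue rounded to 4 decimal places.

Reading degrees in the order [a, b, c, d, e, f, g] gives [2, 1, 2, 2, 2, 1, 2]; set D = diag(2, 1, 2, 2, 2, 1, 2) and form L = D - A. Since every row of L sums to 0, the all-ones vector is in the kernel and 0 is an eigenvalue. The 2 zero eigenvalues correspond to the 2 connected components. There are 2 zeros in the spectrum, matching the 2 components.

[0, 0, 1.3820, 1.3820, 2, 3.6180, 3.6180]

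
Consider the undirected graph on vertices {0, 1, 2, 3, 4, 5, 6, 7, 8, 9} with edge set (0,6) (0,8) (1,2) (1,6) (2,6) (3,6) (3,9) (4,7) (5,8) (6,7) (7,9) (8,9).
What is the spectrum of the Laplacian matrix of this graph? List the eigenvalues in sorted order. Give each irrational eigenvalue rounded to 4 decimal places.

[0, 0.4908, 0.6142, 1.1969, 1.6669, 2.6940, 3, 3.3190, 4.7353, 6.2829]

With the vertex order [0, 1, 2, 3, 4, 5, 6, 7, 8, 9], the degrees are [2, 2, 2, 2, 1, 1, 5, 3, 3, 3], giving D = diag(2, 2, 2, 2, 1, 1, 5, 3, 3, 3) and L = D - A. Diagonalising L (or applying a numerical eigensolver to the 10x10 matrix) gives the spectrum above. The largest eigenvalue, 6.2829, is at most the vertex count 10.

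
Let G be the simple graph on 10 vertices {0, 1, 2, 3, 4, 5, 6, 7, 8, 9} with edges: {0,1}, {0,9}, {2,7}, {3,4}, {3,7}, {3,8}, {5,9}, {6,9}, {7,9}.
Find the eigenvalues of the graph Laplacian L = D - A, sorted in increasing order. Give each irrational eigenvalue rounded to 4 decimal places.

[0, 0.2015, 0.5188, 0.6721, 1, 1, 2.3111, 2.7424, 4.1701, 5.3839]

With the vertex order [0, 1, 2, 3, 4, 5, 6, 7, 8, 9], the degrees are [2, 1, 1, 3, 1, 1, 1, 3, 1, 4], giving D = diag(2, 1, 1, 3, 1, 1, 1, 3, 1, 4) and L = D - A. The multiplicity of 0 as a Laplacian eigenvalue equals the number of connected components.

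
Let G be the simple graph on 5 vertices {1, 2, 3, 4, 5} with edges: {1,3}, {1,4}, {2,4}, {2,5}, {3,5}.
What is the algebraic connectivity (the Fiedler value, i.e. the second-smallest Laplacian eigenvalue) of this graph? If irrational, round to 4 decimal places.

With the vertex order [1, 2, 3, 4, 5], the degrees are [2, 2, 2, 2, 2], giving D = diag(2, 2, 2, 2, 2) and L = D - A. Computing the eigenvalues of L and sorting gives [0, 1.3820, 1.3820, 3.6180, 3.6180]. The Fiedler value lambda_2 = 1.3820 is strictly positive, so the graph is connected. By the matrix-tree theorem the graph has (1/5) * product of the nonzero eigenvalues = 5 spanning trees.

1.3820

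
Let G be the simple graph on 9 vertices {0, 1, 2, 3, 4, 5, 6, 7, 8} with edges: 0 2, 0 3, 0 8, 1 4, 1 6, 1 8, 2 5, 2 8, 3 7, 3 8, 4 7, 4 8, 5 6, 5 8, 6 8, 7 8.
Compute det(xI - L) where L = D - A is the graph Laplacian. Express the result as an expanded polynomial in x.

With the vertex order [0, 1, 2, 3, 4, 5, 6, 7, 8], the degrees are [3, 3, 3, 3, 3, 3, 3, 3, 8], giving D = diag(3, 3, 3, 3, 3, 3, 3, 3, 8) and L = D - A. L has integer entries, so p(x) = det(xI - L) has integer coefficients. Expanding the determinant yields x^9 - 32x^8 + 428x^7 - 3136x^6 + 13786x^5 - 37232x^4 + 60276x^3 - 53424x^2 + 19845x. Since p(0) = det(-L) = 0, x divides p(x). By the matrix-tree theorem the graph has (1/9) * product of the nonzero eigenvalues = 2205 spanning trees. The largest eigenvalue, 9, is at most the vertex count 9.

x^9 - 32x^8 + 428x^7 - 3136x^6 + 13786x^5 - 37232x^4 + 60276x^3 - 53424x^2 + 19845x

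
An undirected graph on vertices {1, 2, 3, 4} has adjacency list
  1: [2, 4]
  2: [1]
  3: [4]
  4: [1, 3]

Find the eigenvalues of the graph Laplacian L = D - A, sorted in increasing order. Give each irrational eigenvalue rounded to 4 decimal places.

[0, 0.5858, 2, 3.4142]

Each diagonal entry of L is the vertex degree and each off-diagonal entry is -1 where an edge is present, 0 otherwise; in the order [1, 2, 3, 4] the diagonal is [2, 1, 1, 2]. Since every row of L sums to 0, the all-ones vector is in the kernel and 0 is an eigenvalue. The single zero eigenvalue shows the graph is connected. There is one zero in the spectrum, matching the 1 component. The largest eigenvalue, 3.4142, is at most the vertex count 4.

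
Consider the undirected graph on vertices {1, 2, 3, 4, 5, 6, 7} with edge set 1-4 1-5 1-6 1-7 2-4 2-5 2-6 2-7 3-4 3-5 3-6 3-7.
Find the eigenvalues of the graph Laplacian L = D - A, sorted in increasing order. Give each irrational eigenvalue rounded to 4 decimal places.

[0, 3, 3, 3, 4, 4, 7]

With the vertex order [1, 2, 3, 4, 5, 6, 7], the degrees are [4, 4, 4, 3, 3, 3, 3], giving D = diag(4, 4, 4, 3, 3, 3, 3) and L = D - A. The multiplicity of 0 as a Laplacian eigenvalue equals the number of connected components. By the matrix-tree theorem the graph has (1/7) * product of the nonzero eigenvalues = 432 spanning trees.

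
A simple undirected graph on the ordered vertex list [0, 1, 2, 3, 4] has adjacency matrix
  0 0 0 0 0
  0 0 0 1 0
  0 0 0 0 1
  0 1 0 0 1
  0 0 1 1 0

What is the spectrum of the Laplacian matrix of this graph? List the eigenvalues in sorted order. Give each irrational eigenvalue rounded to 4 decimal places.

Each diagonal entry of L is the vertex degree and each off-diagonal entry is -1 where an edge is present, 0 otherwise; in the order [0, 1, 2, 3, 4] the diagonal is [0, 1, 1, 2, 2]. Diagonalising L (or applying a numerical eigensolver to the 5x5 matrix) gives the spectrum above. The 2 zero eigenvalues correspond to the 2 connected components.

[0, 0, 0.5858, 2, 3.4142]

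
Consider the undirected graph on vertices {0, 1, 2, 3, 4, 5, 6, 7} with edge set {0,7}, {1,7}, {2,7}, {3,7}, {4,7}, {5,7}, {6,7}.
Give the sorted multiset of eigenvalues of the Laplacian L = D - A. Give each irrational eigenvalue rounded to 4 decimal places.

Each diagonal entry of L is the vertex degree and each off-diagonal entry is -1 where an edge is present, 0 otherwise; in the order [0, 1, 2, 3, 4, 5, 6, 7] the diagonal is [1, 1, 1, 1, 1, 1, 1, 7]. The multiplicity of 0 as a Laplacian eigenvalue equals the number of connected components. By the matrix-tree theorem the graph has (1/8) * product of the nonzero eigenvalues = 1 spanning tree.

[0, 1, 1, 1, 1, 1, 1, 8]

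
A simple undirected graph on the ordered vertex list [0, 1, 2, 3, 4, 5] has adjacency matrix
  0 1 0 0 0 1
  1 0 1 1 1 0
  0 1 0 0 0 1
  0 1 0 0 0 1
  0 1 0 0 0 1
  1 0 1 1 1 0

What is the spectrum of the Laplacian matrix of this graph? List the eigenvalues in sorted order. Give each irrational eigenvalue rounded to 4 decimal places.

Reading degrees in the order [0, 1, 2, 3, 4, 5] gives [2, 4, 2, 2, 2, 4]; set D = diag(2, 4, 2, 2, 2, 4) and form L = D - A. Since every row of L sums to 0, the all-ones vector is in the kernel and 0 is an eigenvalue. The single zero eigenvalue shows the graph is connected. The largest eigenvalue, 6, is at most the vertex count 6.

[0, 2, 2, 2, 4, 6]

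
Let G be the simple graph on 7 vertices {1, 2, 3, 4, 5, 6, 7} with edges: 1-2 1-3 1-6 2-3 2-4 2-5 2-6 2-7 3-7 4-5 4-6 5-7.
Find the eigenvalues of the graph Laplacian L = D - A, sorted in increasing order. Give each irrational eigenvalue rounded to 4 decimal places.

[0, 2, 2, 4, 4, 5, 7]

Reading degrees in the order [1, 2, 3, 4, 5, 6, 7] gives [3, 6, 3, 3, 3, 3, 3]; set D = diag(3, 6, 3, 3, 3, 3, 3) and form L = D - A. Diagonalising L (or applying a numerical eigensolver to the 7x7 matrix) gives the spectrum above. By the matrix-tree theorem the graph has (1/7) * product of the nonzero eigenvalues = 320 spanning trees.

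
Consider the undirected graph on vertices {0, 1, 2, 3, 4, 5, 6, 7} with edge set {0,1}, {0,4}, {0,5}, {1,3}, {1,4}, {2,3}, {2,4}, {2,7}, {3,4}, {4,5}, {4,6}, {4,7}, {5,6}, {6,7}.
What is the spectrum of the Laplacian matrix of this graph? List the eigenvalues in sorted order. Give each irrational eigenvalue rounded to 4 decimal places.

Reading degrees in the order [0, 1, 2, 3, 4, 5, 6, 7] gives [3, 3, 3, 3, 7, 3, 3, 3]; set D = diag(3, 3, 3, 3, 7, 3, 3, 3) and form L = D - A. Diagonalising L (or applying a numerical eigensolver to the 8x8 matrix) gives the spectrum above. The largest eigenvalue, 8, is at most the vertex count 8.

[0, 1.7530, 1.7530, 3.4450, 3.4450, 4.8019, 4.8019, 8]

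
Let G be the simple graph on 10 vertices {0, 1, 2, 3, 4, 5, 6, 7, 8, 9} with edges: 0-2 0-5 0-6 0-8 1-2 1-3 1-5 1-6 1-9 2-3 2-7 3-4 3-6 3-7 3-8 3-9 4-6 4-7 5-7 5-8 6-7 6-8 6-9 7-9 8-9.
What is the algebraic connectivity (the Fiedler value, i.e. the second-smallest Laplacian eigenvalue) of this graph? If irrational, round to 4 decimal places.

2.5017

Each diagonal entry of L is the vertex degree and each off-diagonal entry is -1 where an edge is present, 0 otherwise; in the order [0, 1, 2, 3, 4, 5, 6, 7, 8, 9] the diagonal is [4, 5, 4, 7, 3, 4, 7, 6, 5, 5]. The sorted Laplacian eigenvalues are [0, 2.5017, 3.5625, 3.7361, 4.3881, 5.5716, 6.0608, 7.2063, 8.2757, 8.6973]; the algebraic connectivity is the second entry, 2.5017. The largest eigenvalue, 8.6973, is at most the vertex count 10.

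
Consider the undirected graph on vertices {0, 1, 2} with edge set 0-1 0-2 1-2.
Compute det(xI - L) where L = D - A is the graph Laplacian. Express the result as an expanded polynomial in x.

x^3 - 6x^2 + 9x

Each diagonal entry of L is the vertex degree and each off-diagonal entry is -1 where an edge is present, 0 otherwise; in the order [0, 1, 2] the diagonal is [2, 2, 2]. Computing det(xI - L) by cofactor expansion (or equivalently via sum-over-permutations) gives x^3 - 6x^2 + 9x. The constant term is 0 because L is singular (the all-ones vector lies in its kernel). The largest eigenvalue, 3, is at most the vertex count 3.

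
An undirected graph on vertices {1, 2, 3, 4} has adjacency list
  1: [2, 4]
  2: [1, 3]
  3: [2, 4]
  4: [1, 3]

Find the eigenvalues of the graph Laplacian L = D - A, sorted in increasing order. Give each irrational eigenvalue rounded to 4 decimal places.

With the vertex order [1, 2, 3, 4], the degrees are [2, 2, 2, 2], giving D = diag(2, 2, 2, 2) and L = D - A. L is symmetric positive semidefinite, so every eigenvalue is real and nonnegative. The single zero eigenvalue shows the graph is connected. The largest eigenvalue, 4, is at most the vertex count 4. By the matrix-tree theorem the graph has (1/4) * product of the nonzero eigenvalues = 4 spanning trees.

[0, 2, 2, 4]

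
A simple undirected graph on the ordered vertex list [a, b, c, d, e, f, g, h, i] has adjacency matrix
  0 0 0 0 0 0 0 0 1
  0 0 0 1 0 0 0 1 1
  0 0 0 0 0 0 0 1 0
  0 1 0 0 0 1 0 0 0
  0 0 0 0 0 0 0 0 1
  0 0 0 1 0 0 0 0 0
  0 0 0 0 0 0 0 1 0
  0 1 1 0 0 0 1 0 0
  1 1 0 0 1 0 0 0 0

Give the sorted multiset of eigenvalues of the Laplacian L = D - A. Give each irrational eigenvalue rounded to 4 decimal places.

[0, 0.2679, 0.3446, 1, 1, 1.7892, 3, 3.7321, 4.8662]

Reading degrees in the order [a, b, c, d, e, f, g, h, i] gives [1, 3, 1, 2, 1, 1, 1, 3, 3]; set D = diag(1, 3, 1, 2, 1, 1, 1, 3, 3) and form L = D - A. L is symmetric positive semidefinite, so every eigenvalue is real and nonnegative.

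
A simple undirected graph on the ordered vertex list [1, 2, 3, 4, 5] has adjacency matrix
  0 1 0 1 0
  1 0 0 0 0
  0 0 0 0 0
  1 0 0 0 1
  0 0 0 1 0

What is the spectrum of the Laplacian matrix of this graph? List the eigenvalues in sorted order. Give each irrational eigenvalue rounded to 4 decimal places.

With the vertex order [1, 2, 3, 4, 5], the degrees are [2, 1, 0, 2, 1], giving D = diag(2, 1, 0, 2, 1) and L = D - A. Since every row of L sums to 0, the all-ones vector is in the kernel and 0 is an eigenvalue. The 2 zero eigenvalues correspond to the 2 connected components.

[0, 0, 0.5858, 2, 3.4142]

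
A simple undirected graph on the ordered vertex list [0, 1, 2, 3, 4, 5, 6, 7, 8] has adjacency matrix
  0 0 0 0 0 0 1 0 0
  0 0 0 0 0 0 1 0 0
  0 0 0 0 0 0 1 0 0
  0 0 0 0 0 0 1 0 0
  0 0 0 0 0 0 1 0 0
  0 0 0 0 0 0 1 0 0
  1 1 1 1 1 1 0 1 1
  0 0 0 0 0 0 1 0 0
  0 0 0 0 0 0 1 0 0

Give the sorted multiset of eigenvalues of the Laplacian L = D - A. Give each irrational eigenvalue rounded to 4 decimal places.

[0, 1, 1, 1, 1, 1, 1, 1, 9]

Reading degrees in the order [0, 1, 2, 3, 4, 5, 6, 7, 8] gives [1, 1, 1, 1, 1, 1, 8, 1, 1]; set D = diag(1, 1, 1, 1, 1, 1, 8, 1, 1) and form L = D - A. Since every row of L sums to 0, the all-ones vector is in the kernel and 0 is an eigenvalue. The single zero eigenvalue shows the graph is connected.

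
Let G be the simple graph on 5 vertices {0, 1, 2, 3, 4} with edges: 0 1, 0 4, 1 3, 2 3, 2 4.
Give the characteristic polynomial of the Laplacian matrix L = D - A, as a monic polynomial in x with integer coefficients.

Reading degrees in the order [0, 1, 2, 3, 4] gives [2, 2, 2, 2, 2]; set D = diag(2, 2, 2, 2, 2) and form L = D - A. L has integer entries, so p(x) = det(xI - L) has integer coefficients. Expanding the determinant yields x^5 - 10x^4 + 35x^3 - 50x^2 + 25x. The coefficient of x^4 equals -trace(L) = -10, matching the sum of degrees. The largest eigenvalue, 3.6180, is at most the vertex count 5. The eigenvalues sum to 10, which equals trace(L) = 2|E|.

x^5 - 10x^4 + 35x^3 - 50x^2 + 25x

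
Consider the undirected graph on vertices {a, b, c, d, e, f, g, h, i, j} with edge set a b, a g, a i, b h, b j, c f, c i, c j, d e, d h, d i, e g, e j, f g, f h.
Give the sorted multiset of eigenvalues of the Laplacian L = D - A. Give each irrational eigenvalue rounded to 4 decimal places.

Reading degrees in the order [a, b, c, d, e, f, g, h, i, j] gives [3, 3, 3, 3, 3, 3, 3, 3, 3, 3]; set D = diag(3, 3, 3, 3, 3, 3, 3, 3, 3, 3) and form L = D - A. L is symmetric positive semidefinite, so every eigenvalue is real and nonnegative. The single zero eigenvalue shows the graph is connected. There is one zero in the spectrum, matching the 1 component.

[0, 2, 2, 2, 2, 2, 5, 5, 5, 5]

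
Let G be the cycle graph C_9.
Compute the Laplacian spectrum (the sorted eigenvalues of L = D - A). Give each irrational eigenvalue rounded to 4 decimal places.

[0, 0.4679, 0.4679, 1.6527, 1.6527, 3, 3, 3.8794, 3.8794]

The graph has 9 vertices and degree multiset [2, 2, 2, 2, 2, 2, 2, 2, 2]; D is the diagonal matrix of degrees and L = D - A. The multiplicity of 0 as a Laplacian eigenvalue equals the number of connected components. There is one zero in the spectrum, matching the 1 component. By the matrix-tree theorem the graph has (1/9) * product of the nonzero eigenvalues = 9 spanning trees.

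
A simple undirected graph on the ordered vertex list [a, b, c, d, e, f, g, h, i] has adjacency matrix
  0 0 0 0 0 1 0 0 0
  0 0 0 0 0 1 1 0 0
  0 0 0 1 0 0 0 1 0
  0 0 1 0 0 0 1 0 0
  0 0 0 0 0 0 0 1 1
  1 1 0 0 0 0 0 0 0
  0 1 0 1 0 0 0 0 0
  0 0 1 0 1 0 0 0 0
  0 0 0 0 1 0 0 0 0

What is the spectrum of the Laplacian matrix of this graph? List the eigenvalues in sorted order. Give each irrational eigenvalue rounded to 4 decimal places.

[0, 0.1206, 0.4679, 1, 1.6527, 2.3473, 3, 3.5321, 3.8794]

With the vertex order [a, b, c, d, e, f, g, h, i], the degrees are [1, 2, 2, 2, 2, 2, 2, 2, 1], giving D = diag(1, 2, 2, 2, 2, 2, 2, 2, 1) and L = D - A. Diagonalising L (or applying a numerical eigensolver to the 9x9 matrix) gives the spectrum above. By the matrix-tree theorem the graph has (1/9) * product of the nonzero eigenvalues = 1 spanning tree.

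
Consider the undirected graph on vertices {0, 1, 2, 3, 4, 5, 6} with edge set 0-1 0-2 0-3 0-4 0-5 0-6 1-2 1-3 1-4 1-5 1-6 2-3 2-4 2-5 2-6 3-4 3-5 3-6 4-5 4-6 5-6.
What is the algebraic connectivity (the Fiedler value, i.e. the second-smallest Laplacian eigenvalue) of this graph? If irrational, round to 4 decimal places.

7

Reading degrees in the order [0, 1, 2, 3, 4, 5, 6] gives [6, 6, 6, 6, 6, 6, 6]; set D = diag(6, 6, 6, 6, 6, 6, 6) and form L = D - A. The sorted Laplacian eigenvalues are [0, 7, 7, 7, 7, 7, 7]; the algebraic connectivity is the second entry, 7. The largest eigenvalue, 7, is at most the vertex count 7.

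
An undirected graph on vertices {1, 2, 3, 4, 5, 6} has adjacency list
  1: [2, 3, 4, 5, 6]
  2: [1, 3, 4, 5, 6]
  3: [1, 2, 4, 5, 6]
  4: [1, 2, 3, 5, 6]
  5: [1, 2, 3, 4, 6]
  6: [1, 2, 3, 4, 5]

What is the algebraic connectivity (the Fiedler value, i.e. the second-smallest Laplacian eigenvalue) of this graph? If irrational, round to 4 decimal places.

6

Each diagonal entry of L is the vertex degree and each off-diagonal entry is -1 where an edge is present, 0 otherwise; in the order [1, 2, 3, 4, 5, 6] the diagonal is [5, 5, 5, 5, 5, 5]. Computing the eigenvalues of L and sorting gives [0, 6, 6, 6, 6, 6]. The Fiedler value lambda_2 = 6 is strictly positive, so the graph is connected. The eigenvalues sum to 30, which equals trace(L) = 2|E|.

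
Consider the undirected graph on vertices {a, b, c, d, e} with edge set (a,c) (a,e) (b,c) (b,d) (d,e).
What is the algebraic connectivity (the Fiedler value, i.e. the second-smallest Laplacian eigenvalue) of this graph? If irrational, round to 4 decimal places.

Each diagonal entry of L is the vertex degree and each off-diagonal entry is -1 where an edge is present, 0 otherwise; in the order [a, b, c, d, e] the diagonal is [2, 2, 2, 2, 2]. Computing the eigenvalues of L and sorting gives [0, 1.3820, 1.3820, 3.6180, 3.6180]. The Fiedler value lambda_2 = 1.3820 is strictly positive, so the graph is connected. By the matrix-tree theorem the graph has (1/5) * product of the nonzero eigenvalues = 5 spanning trees.

1.3820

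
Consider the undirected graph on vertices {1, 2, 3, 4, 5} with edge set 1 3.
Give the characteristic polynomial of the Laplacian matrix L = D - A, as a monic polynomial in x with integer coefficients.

Reading degrees in the order [1, 2, 3, 4, 5] gives [1, 0, 1, 0, 0]; set D = diag(1, 0, 1, 0, 0) and form L = D - A. Computing det(xI - L) by cofactor expansion (or equivalently via sum-over-permutations) gives x^5 - 2x^4. Since p(0) = det(-L) = 0, x divides p(x).

x^5 - 2x^4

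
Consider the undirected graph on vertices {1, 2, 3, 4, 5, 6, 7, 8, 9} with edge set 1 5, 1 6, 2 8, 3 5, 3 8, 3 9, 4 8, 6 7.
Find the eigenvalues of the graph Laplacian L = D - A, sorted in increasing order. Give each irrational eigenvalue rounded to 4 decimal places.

[0, 0.1627, 0.5321, 1, 1, 2.0892, 3, 3.5723, 4.6437]

Each diagonal entry of L is the vertex degree and each off-diagonal entry is -1 where an edge is present, 0 otherwise; in the order [1, 2, 3, 4, 5, 6, 7, 8, 9] the diagonal is [2, 1, 3, 1, 2, 2, 1, 3, 1]. The multiplicity of 0 as a Laplacian eigenvalue equals the number of connected components. The single zero eigenvalue shows the graph is connected. There is one zero in the spectrum, matching the 1 component.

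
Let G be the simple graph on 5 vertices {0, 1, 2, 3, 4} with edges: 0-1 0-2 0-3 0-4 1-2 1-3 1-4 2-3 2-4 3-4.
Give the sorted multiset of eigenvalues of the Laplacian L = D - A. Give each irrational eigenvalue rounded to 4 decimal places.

[0, 5, 5, 5, 5]

Each diagonal entry of L is the vertex degree and each off-diagonal entry is -1 where an edge is present, 0 otherwise; in the order [0, 1, 2, 3, 4] the diagonal is [4, 4, 4, 4, 4]. Diagonalising L (or applying a numerical eigensolver to the 5x5 matrix) gives the spectrum above. The single zero eigenvalue shows the graph is connected. The eigenvalues sum to 20, which equals trace(L) = 2|E|.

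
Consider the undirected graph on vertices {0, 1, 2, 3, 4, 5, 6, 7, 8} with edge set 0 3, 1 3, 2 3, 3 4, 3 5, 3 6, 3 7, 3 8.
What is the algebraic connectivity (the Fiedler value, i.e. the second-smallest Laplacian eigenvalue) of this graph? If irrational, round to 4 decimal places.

1

Each diagonal entry of L is the vertex degree and each off-diagonal entry is -1 where an edge is present, 0 otherwise; in the order [0, 1, 2, 3, 4, 5, 6, 7, 8] the diagonal is [1, 1, 1, 8, 1, 1, 1, 1, 1]. The sorted Laplacian eigenvalues are [0, 1, 1, 1, 1, 1, 1, 1, 9]; the algebraic connectivity is the second entry, 1. By the matrix-tree theorem the graph has (1/9) * product of the nonzero eigenvalues = 1 spanning tree.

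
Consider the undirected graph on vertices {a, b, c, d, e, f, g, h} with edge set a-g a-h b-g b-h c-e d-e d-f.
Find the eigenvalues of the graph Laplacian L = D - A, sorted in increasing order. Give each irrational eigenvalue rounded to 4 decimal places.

[0, 0, 0.5858, 2, 2, 2, 3.4142, 4]

Reading degrees in the order [a, b, c, d, e, f, g, h] gives [2, 2, 1, 2, 2, 1, 2, 2]; set D = diag(2, 2, 1, 2, 2, 1, 2, 2) and form L = D - A. The multiplicity of 0 as a Laplacian eigenvalue equals the number of connected components. The 2 zero eigenvalues correspond to the 2 connected components. There are 2 zeros in the spectrum, matching the 2 components. The eigenvalues sum to 14, which equals trace(L) = 2|E|.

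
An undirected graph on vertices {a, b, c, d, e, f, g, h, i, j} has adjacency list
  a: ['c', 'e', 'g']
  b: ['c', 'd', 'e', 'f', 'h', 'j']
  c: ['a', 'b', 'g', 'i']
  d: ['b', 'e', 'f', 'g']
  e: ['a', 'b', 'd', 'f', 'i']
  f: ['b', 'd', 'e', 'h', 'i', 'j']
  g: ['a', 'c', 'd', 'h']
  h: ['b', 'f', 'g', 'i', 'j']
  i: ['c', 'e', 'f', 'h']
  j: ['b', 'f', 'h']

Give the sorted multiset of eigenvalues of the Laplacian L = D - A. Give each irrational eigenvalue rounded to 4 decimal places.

[0, 1.8690, 3.1470, 3.3358, 3.7998, 4.6270, 5.8023, 6.3869, 7.2111, 7.8211]

Each diagonal entry of L is the vertex degree and each off-diagonal entry is -1 where an edge is present, 0 otherwise; in the order [a, b, c, d, e, f, g, h, i, j] the diagonal is [3, 6, 4, 4, 5, 6, 4, 5, 4, 3]. The multiplicity of 0 as a Laplacian eigenvalue equals the number of connected components. The largest eigenvalue, 7.8211, is at most the vertex count 10.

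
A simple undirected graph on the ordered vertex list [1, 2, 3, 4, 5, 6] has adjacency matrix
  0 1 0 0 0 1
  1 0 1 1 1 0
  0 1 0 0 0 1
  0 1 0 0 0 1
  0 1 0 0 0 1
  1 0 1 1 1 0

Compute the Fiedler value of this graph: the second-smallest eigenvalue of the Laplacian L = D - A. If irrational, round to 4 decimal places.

2

Each diagonal entry of L is the vertex degree and each off-diagonal entry is -1 where an edge is present, 0 otherwise; in the order [1, 2, 3, 4, 5, 6] the diagonal is [2, 4, 2, 2, 2, 4]. The sorted Laplacian eigenvalues are [0, 2, 2, 2, 4, 6]; the algebraic connectivity is the second entry, 2. There is one zero in the spectrum, matching the 1 component. The eigenvalues sum to 16, which equals trace(L) = 2|E|.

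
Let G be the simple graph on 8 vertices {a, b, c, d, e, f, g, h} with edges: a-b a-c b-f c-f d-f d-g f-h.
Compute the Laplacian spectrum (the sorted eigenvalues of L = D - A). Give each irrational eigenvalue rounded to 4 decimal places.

With the vertex order [a, b, c, d, e, f, g, h], the degrees are [2, 2, 2, 2, 0, 4, 1, 1], giving D = diag(2, 2, 2, 2, 0, 4, 1, 1) and L = D - A. L is symmetric positive semidefinite, so every eigenvalue is real and nonnegative. The 2 zero eigenvalues correspond to the 2 connected components. The eigenvalues sum to 14, which equals trace(L) = 2|E|. The largest eigenvalue, 5.3006, is at most the vertex count 8.

[0, 0, 0.4330, 0.8510, 2, 2.3024, 3.1129, 5.3006]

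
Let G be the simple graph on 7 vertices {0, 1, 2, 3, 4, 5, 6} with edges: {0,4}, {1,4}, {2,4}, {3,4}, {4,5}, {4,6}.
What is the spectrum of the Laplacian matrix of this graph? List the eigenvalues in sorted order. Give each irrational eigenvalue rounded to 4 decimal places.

Reading degrees in the order [0, 1, 2, 3, 4, 5, 6] gives [1, 1, 1, 1, 6, 1, 1]; set D = diag(1, 1, 1, 1, 6, 1, 1) and form L = D - A. Diagonalising L (or applying a numerical eigensolver to the 7x7 matrix) gives the spectrum above. The single zero eigenvalue shows the graph is connected.

[0, 1, 1, 1, 1, 1, 7]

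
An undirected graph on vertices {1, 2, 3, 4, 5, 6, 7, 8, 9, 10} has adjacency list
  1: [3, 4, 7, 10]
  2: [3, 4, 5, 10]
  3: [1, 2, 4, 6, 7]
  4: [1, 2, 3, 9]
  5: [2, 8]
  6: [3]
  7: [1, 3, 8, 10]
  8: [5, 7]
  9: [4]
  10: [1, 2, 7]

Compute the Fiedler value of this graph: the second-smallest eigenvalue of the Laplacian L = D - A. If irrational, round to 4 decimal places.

With the vertex order [1, 2, 3, 4, 5, 6, 7, 8, 9, 10], the degrees are [4, 4, 5, 4, 2, 1, 4, 2, 1, 3], giving D = diag(4, 4, 5, 4, 2, 1, 4, 2, 1, 3) and L = D - A. The sorted Laplacian eigenvalues are [0, 0.7176, 0.8044, 1.4254, 2.2889, 3.3042, 4.1163, 4.8777, 5.9012, 6.5642]; the algebraic connectivity is the second entry, 0.7176. The largest eigenvalue, 6.5642, is at most the vertex count 10.

0.7176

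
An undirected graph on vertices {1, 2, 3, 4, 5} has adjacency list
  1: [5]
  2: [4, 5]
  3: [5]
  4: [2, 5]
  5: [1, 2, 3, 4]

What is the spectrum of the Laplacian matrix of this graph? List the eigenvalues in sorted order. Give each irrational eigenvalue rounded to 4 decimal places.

Each diagonal entry of L is the vertex degree and each off-diagonal entry is -1 where an edge is present, 0 otherwise; in the order [1, 2, 3, 4, 5] the diagonal is [1, 2, 1, 2, 4]. Since every row of L sums to 0, the all-ones vector is in the kernel and 0 is an eigenvalue. There is one zero in the spectrum, matching the 1 component.

[0, 1, 1, 3, 5]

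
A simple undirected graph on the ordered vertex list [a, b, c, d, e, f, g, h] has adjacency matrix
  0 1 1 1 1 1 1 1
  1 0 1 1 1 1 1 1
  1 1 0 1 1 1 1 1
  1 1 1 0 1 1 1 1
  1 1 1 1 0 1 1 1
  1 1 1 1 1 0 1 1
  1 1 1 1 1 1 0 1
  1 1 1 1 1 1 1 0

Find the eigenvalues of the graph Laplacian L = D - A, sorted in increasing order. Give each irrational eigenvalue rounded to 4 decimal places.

Reading degrees in the order [a, b, c, d, e, f, g, h] gives [7, 7, 7, 7, 7, 7, 7, 7]; set D = diag(7, 7, 7, 7, 7, 7, 7, 7) and form L = D - A. The multiplicity of 0 as a Laplacian eigenvalue equals the number of connected components. The eigenvalues sum to 56, which equals trace(L) = 2|E|. There is one zero in the spectrum, matching the 1 component.

[0, 8, 8, 8, 8, 8, 8, 8]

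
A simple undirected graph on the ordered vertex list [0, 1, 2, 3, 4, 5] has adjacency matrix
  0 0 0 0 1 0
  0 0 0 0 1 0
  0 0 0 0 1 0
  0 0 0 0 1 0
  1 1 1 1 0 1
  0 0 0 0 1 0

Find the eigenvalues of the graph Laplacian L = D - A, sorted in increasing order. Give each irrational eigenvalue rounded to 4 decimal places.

[0, 1, 1, 1, 1, 6]

Each diagonal entry of L is the vertex degree and each off-diagonal entry is -1 where an edge is present, 0 otherwise; in the order [0, 1, 2, 3, 4, 5] the diagonal is [1, 1, 1, 1, 5, 1]. The multiplicity of 0 as a Laplacian eigenvalue equals the number of connected components. The single zero eigenvalue shows the graph is connected.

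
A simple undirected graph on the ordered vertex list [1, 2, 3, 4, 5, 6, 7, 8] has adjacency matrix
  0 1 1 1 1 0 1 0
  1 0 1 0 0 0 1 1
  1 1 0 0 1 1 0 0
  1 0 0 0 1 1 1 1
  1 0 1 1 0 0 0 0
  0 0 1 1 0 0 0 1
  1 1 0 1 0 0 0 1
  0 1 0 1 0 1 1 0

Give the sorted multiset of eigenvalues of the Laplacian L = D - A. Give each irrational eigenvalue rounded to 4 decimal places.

[0, 2.3547, 2.7089, 3.5498, 4.8407, 5.8349, 6, 6.7110]

Each diagonal entry of L is the vertex degree and each off-diagonal entry is -1 where an edge is present, 0 otherwise; in the order [1, 2, 3, 4, 5, 6, 7, 8] the diagonal is [5, 4, 4, 5, 3, 3, 4, 4]. The multiplicity of 0 as a Laplacian eigenvalue equals the number of connected components. The single zero eigenvalue shows the graph is connected. The eigenvalues sum to 32, which equals trace(L) = 2|E|. There is one zero in the spectrum, matching the 1 component.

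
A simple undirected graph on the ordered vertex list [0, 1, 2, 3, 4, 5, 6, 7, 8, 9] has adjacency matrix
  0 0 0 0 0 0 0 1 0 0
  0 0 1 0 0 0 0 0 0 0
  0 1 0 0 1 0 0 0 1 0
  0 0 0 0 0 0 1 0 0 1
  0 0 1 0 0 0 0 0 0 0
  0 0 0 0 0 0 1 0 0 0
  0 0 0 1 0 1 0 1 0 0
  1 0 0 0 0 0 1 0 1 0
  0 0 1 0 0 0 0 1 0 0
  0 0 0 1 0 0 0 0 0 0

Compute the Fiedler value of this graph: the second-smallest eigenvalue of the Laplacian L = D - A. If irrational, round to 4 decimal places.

Reading degrees in the order [0, 1, 2, 3, 4, 5, 6, 7, 8, 9] gives [1, 1, 3, 2, 1, 1, 3, 3, 2, 1]; set D = diag(1, 1, 3, 2, 1, 1, 3, 3, 2, 1) and form L = D - A. Computing the eigenvalues of L and sorting gives [0, 0.1535, 0.4616, 0.7026, 1, 1.5019, 2.1589, 3.2036, 4.0827, 4.7351]. The Fiedler value lambda_2 = 0.1535 is strictly positive, so the graph is connected. The largest eigenvalue, 4.7351, is at most the vertex count 10.

0.1535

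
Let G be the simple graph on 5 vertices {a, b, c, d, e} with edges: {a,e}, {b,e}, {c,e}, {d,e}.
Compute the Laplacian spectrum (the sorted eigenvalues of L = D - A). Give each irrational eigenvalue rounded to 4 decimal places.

[0, 1, 1, 1, 5]

With the vertex order [a, b, c, d, e], the degrees are [1, 1, 1, 1, 4], giving D = diag(1, 1, 1, 1, 4) and L = D - A. Diagonalising L (or applying a numerical eigensolver to the 5x5 matrix) gives the spectrum above.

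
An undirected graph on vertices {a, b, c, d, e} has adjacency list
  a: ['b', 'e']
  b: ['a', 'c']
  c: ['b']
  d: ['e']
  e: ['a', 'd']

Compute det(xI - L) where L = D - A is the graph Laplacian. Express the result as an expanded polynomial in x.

Reading degrees in the order [a, b, c, d, e] gives [2, 2, 1, 1, 2]; set D = diag(2, 2, 1, 1, 2) and form L = D - A. L has integer entries, so p(x) = det(xI - L) has integer coefficients. Expanding the determinant yields x^5 - 8x^4 + 21x^3 - 20x^2 + 5x. Since p(0) = det(-L) = 0, x divides p(x). The largest eigenvalue, 3.6180, is at most the vertex count 5. By the matrix-tree theorem the graph has (1/5) * product of the nonzero eigenvalues = 1 spanning tree.

x^5 - 8x^4 + 21x^3 - 20x^2 + 5x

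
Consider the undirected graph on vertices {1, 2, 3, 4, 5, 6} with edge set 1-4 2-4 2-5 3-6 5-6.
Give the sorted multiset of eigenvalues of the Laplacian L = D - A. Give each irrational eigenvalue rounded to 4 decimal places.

Each diagonal entry of L is the vertex degree and each off-diagonal entry is -1 where an edge is present, 0 otherwise; in the order [1, 2, 3, 4, 5, 6] the diagonal is [1, 2, 1, 2, 2, 2]. The multiplicity of 0 as a Laplacian eigenvalue equals the number of connected components. The single zero eigenvalue shows the graph is connected. The largest eigenvalue, 3.7321, is at most the vertex count 6. The eigenvalues sum to 10, which equals trace(L) = 2|E|.

[0, 0.2679, 1, 2, 3, 3.7321]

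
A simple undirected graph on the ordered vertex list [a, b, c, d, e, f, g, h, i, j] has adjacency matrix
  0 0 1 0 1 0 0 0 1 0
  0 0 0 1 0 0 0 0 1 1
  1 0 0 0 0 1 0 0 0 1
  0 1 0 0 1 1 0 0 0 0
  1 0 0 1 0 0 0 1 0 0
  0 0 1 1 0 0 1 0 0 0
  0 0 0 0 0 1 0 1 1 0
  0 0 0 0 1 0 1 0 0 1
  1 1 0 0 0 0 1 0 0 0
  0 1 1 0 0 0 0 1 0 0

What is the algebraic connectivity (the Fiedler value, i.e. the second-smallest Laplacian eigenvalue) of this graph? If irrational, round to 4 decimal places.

Each diagonal entry of L is the vertex degree and each off-diagonal entry is -1 where an edge is present, 0 otherwise; in the order [a, b, c, d, e, f, g, h, i, j] the diagonal is [3, 3, 3, 3, 3, 3, 3, 3, 3, 3]. The smallest Laplacian eigenvalue is always 0. The next one, lambda_2 = 2, measures how hard the graph is to disconnect: larger values mean better connectivity. There is one zero in the spectrum, matching the 1 component.

2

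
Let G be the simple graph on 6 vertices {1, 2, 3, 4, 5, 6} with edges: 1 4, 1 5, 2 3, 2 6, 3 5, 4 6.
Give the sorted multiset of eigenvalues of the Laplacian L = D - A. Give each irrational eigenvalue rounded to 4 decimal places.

[0, 1, 1, 3, 3, 4]

Each diagonal entry of L is the vertex degree and each off-diagonal entry is -1 where an edge is present, 0 otherwise; in the order [1, 2, 3, 4, 5, 6] the diagonal is [2, 2, 2, 2, 2, 2]. Diagonalising L (or applying a numerical eigensolver to the 6x6 matrix) gives the spectrum above. By the matrix-tree theorem the graph has (1/6) * product of the nonzero eigenvalues = 6 spanning trees. The eigenvalues sum to 12, which equals trace(L) = 2|E|.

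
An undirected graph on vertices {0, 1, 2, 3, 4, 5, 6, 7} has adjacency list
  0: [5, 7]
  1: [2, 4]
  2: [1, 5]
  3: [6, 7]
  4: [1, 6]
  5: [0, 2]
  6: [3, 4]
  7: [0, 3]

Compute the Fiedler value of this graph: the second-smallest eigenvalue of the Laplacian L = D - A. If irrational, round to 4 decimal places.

Each diagonal entry of L is the vertex degree and each off-diagonal entry is -1 where an edge is present, 0 otherwise; in the order [0, 1, 2, 3, 4, 5, 6, 7] the diagonal is [2, 2, 2, 2, 2, 2, 2, 2]. The smallest Laplacian eigenvalue is always 0. The next one, lambda_2 = 0.5858, measures how hard the graph is to disconnect: larger values mean better connectivity.

0.5858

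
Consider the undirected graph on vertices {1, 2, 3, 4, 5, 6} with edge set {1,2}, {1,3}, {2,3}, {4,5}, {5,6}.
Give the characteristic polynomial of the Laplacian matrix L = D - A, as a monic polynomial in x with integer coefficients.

x^6 - 10x^5 + 36x^4 - 54x^3 + 27x^2

With the vertex order [1, 2, 3, 4, 5, 6], the degrees are [2, 2, 2, 1, 2, 1], giving D = diag(2, 2, 2, 1, 2, 1) and L = D - A. L has integer entries, so p(x) = det(xI - L) has integer coefficients. Expanding the determinant yields x^6 - 10x^5 + 36x^4 - 54x^3 + 27x^2. The constant term is 0 because L is singular (the all-ones vector lies in its kernel). There are 2 zeros in the spectrum, matching the 2 components.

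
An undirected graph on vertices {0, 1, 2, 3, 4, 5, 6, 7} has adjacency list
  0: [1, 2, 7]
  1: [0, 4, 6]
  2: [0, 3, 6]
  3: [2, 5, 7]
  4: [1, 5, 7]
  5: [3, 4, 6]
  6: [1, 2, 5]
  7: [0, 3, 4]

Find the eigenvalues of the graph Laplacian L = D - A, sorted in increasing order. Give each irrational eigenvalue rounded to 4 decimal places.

[0, 2, 2, 2, 4, 4, 4, 6]

Each diagonal entry of L is the vertex degree and each off-diagonal entry is -1 where an edge is present, 0 otherwise; in the order [0, 1, 2, 3, 4, 5, 6, 7] the diagonal is [3, 3, 3, 3, 3, 3, 3, 3]. The multiplicity of 0 as a Laplacian eigenvalue equals the number of connected components.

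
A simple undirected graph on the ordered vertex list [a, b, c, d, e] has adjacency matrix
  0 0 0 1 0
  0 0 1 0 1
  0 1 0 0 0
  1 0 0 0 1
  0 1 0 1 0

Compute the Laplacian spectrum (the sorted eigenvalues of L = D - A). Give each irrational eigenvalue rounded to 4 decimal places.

[0, 0.3820, 1.3820, 2.6180, 3.6180]

Reading degrees in the order [a, b, c, d, e] gives [1, 2, 1, 2, 2]; set D = diag(1, 2, 1, 2, 2) and form L = D - A. Since every row of L sums to 0, the all-ones vector is in the kernel and 0 is an eigenvalue. The single zero eigenvalue shows the graph is connected. By the matrix-tree theorem the graph has (1/5) * product of the nonzero eigenvalues = 1 spanning tree.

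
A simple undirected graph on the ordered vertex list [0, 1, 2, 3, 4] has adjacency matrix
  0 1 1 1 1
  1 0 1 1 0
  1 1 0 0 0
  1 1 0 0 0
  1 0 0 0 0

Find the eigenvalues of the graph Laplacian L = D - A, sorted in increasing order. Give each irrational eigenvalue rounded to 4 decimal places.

[0, 1, 2, 4, 5]

With the vertex order [0, 1, 2, 3, 4], the degrees are [4, 3, 2, 2, 1], giving D = diag(4, 3, 2, 2, 1) and L = D - A. L is symmetric positive semidefinite, so every eigenvalue is real and nonnegative. The single zero eigenvalue shows the graph is connected.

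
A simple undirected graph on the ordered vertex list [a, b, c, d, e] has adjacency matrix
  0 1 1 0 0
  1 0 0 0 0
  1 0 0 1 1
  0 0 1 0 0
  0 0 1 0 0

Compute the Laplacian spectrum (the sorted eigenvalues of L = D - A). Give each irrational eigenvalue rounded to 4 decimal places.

With the vertex order [a, b, c, d, e], the degrees are [2, 1, 3, 1, 1], giving D = diag(2, 1, 3, 1, 1) and L = D - A. Since every row of L sums to 0, the all-ones vector is in the kernel and 0 is an eigenvalue. The largest eigenvalue, 4.1701, is at most the vertex count 5.

[0, 0.5188, 1, 2.3111, 4.1701]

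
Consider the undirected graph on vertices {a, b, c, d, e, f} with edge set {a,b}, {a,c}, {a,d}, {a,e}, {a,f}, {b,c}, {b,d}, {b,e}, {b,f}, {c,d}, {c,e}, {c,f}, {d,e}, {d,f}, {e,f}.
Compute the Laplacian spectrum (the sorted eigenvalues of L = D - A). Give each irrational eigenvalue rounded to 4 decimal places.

[0, 6, 6, 6, 6, 6]

With the vertex order [a, b, c, d, e, f], the degrees are [5, 5, 5, 5, 5, 5], giving D = diag(5, 5, 5, 5, 5, 5) and L = D - A. Diagonalising L (or applying a numerical eigensolver to the 6x6 matrix) gives the spectrum above. The single zero eigenvalue shows the graph is connected. The eigenvalues sum to 30, which equals trace(L) = 2|E|.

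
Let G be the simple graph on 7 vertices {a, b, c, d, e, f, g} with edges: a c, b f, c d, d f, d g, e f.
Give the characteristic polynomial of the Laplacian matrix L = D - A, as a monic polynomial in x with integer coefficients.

x^7 - 12x^6 + 53x^5 - 108x^4 + 105x^3 - 46x^2 + 7x

With the vertex order [a, b, c, d, e, f, g], the degrees are [1, 1, 2, 3, 1, 3, 1], giving D = diag(1, 1, 2, 3, 1, 3, 1) and L = D - A. L has integer entries, so p(x) = det(xI - L) has integer coefficients. Expanding the determinant yields x^7 - 12x^6 + 53x^5 - 108x^4 + 105x^3 - 46x^2 + 7x. The coefficient of x^6 equals -trace(L) = -12, matching the sum of degrees. The eigenvalues sum to 12, which equals trace(L) = 2|E|.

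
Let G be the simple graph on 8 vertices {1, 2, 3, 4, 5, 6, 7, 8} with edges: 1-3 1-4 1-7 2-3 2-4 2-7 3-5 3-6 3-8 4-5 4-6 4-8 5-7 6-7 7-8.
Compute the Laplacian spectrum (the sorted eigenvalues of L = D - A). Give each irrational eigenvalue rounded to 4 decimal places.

[0, 3, 3, 3, 3, 5, 5, 8]

Reading degrees in the order [1, 2, 3, 4, 5, 6, 7, 8] gives [3, 3, 5, 5, 3, 3, 5, 3]; set D = diag(3, 3, 5, 5, 3, 3, 5, 3) and form L = D - A. Diagonalising L (or applying a numerical eigensolver to the 8x8 matrix) gives the spectrum above. There is one zero in the spectrum, matching the 1 component.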